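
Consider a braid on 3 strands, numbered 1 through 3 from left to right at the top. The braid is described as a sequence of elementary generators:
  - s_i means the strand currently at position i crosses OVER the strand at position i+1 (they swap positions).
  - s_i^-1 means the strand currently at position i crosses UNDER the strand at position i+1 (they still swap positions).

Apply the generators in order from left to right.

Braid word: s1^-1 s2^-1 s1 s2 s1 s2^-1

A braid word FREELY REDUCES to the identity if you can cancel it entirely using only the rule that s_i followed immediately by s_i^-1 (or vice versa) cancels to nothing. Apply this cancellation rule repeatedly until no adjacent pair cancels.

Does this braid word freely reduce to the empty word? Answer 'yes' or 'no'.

Answer: no

Derivation:
Gen 1 (s1^-1): push. Stack: [s1^-1]
Gen 2 (s2^-1): push. Stack: [s1^-1 s2^-1]
Gen 3 (s1): push. Stack: [s1^-1 s2^-1 s1]
Gen 4 (s2): push. Stack: [s1^-1 s2^-1 s1 s2]
Gen 5 (s1): push. Stack: [s1^-1 s2^-1 s1 s2 s1]
Gen 6 (s2^-1): push. Stack: [s1^-1 s2^-1 s1 s2 s1 s2^-1]
Reduced word: s1^-1 s2^-1 s1 s2 s1 s2^-1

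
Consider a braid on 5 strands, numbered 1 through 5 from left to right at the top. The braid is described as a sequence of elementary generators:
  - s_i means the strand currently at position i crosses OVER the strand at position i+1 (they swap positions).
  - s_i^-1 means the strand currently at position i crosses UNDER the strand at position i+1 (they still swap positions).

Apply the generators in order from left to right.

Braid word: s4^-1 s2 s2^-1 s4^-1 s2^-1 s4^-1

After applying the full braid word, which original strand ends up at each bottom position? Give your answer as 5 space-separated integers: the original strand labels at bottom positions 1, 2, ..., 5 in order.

Answer: 1 3 2 5 4

Derivation:
Gen 1 (s4^-1): strand 4 crosses under strand 5. Perm now: [1 2 3 5 4]
Gen 2 (s2): strand 2 crosses over strand 3. Perm now: [1 3 2 5 4]
Gen 3 (s2^-1): strand 3 crosses under strand 2. Perm now: [1 2 3 5 4]
Gen 4 (s4^-1): strand 5 crosses under strand 4. Perm now: [1 2 3 4 5]
Gen 5 (s2^-1): strand 2 crosses under strand 3. Perm now: [1 3 2 4 5]
Gen 6 (s4^-1): strand 4 crosses under strand 5. Perm now: [1 3 2 5 4]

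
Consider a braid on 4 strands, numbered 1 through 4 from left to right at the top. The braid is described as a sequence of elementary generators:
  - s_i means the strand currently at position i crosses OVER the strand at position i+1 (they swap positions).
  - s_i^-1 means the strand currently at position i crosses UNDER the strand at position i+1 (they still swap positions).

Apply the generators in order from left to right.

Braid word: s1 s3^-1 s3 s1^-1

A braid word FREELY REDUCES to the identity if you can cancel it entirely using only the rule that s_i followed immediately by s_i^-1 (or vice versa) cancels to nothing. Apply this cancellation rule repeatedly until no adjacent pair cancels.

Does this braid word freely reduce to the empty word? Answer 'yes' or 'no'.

Gen 1 (s1): push. Stack: [s1]
Gen 2 (s3^-1): push. Stack: [s1 s3^-1]
Gen 3 (s3): cancels prior s3^-1. Stack: [s1]
Gen 4 (s1^-1): cancels prior s1. Stack: []
Reduced word: (empty)

Answer: yes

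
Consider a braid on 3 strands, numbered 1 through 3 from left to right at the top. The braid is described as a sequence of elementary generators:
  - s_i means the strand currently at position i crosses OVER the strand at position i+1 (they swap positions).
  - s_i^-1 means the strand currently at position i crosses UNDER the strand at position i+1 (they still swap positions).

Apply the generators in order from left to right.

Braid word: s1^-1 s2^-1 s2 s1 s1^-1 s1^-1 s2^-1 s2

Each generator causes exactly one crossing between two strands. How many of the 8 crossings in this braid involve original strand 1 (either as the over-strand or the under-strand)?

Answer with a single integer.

Answer: 6

Derivation:
Gen 1: crossing 1x2. Involves strand 1? yes. Count so far: 1
Gen 2: crossing 1x3. Involves strand 1? yes. Count so far: 2
Gen 3: crossing 3x1. Involves strand 1? yes. Count so far: 3
Gen 4: crossing 2x1. Involves strand 1? yes. Count so far: 4
Gen 5: crossing 1x2. Involves strand 1? yes. Count so far: 5
Gen 6: crossing 2x1. Involves strand 1? yes. Count so far: 6
Gen 7: crossing 2x3. Involves strand 1? no. Count so far: 6
Gen 8: crossing 3x2. Involves strand 1? no. Count so far: 6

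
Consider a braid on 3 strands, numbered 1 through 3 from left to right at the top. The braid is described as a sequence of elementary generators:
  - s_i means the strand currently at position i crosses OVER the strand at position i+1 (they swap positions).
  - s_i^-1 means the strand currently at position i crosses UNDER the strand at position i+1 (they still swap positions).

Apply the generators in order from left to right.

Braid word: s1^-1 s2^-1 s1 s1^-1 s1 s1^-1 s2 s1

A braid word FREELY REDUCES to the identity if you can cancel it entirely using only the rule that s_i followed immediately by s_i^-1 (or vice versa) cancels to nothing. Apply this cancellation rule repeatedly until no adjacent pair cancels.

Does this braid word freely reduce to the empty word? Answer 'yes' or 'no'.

Gen 1 (s1^-1): push. Stack: [s1^-1]
Gen 2 (s2^-1): push. Stack: [s1^-1 s2^-1]
Gen 3 (s1): push. Stack: [s1^-1 s2^-1 s1]
Gen 4 (s1^-1): cancels prior s1. Stack: [s1^-1 s2^-1]
Gen 5 (s1): push. Stack: [s1^-1 s2^-1 s1]
Gen 6 (s1^-1): cancels prior s1. Stack: [s1^-1 s2^-1]
Gen 7 (s2): cancels prior s2^-1. Stack: [s1^-1]
Gen 8 (s1): cancels prior s1^-1. Stack: []
Reduced word: (empty)

Answer: yes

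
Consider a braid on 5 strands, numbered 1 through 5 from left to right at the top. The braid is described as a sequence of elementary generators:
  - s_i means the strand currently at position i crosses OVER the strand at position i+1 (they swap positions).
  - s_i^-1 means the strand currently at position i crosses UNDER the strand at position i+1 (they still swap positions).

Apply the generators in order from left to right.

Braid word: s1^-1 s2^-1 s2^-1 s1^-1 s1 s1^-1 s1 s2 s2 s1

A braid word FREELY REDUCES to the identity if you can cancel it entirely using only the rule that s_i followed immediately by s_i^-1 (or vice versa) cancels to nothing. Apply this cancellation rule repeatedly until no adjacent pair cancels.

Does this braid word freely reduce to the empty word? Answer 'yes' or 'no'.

Gen 1 (s1^-1): push. Stack: [s1^-1]
Gen 2 (s2^-1): push. Stack: [s1^-1 s2^-1]
Gen 3 (s2^-1): push. Stack: [s1^-1 s2^-1 s2^-1]
Gen 4 (s1^-1): push. Stack: [s1^-1 s2^-1 s2^-1 s1^-1]
Gen 5 (s1): cancels prior s1^-1. Stack: [s1^-1 s2^-1 s2^-1]
Gen 6 (s1^-1): push. Stack: [s1^-1 s2^-1 s2^-1 s1^-1]
Gen 7 (s1): cancels prior s1^-1. Stack: [s1^-1 s2^-1 s2^-1]
Gen 8 (s2): cancels prior s2^-1. Stack: [s1^-1 s2^-1]
Gen 9 (s2): cancels prior s2^-1. Stack: [s1^-1]
Gen 10 (s1): cancels prior s1^-1. Stack: []
Reduced word: (empty)

Answer: yes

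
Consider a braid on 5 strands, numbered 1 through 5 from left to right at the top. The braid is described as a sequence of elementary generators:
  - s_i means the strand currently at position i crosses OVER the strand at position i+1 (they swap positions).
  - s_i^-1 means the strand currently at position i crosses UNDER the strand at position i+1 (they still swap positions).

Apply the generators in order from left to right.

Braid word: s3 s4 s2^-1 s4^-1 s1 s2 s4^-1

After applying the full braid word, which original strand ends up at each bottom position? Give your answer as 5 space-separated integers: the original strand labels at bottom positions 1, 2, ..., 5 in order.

Gen 1 (s3): strand 3 crosses over strand 4. Perm now: [1 2 4 3 5]
Gen 2 (s4): strand 3 crosses over strand 5. Perm now: [1 2 4 5 3]
Gen 3 (s2^-1): strand 2 crosses under strand 4. Perm now: [1 4 2 5 3]
Gen 4 (s4^-1): strand 5 crosses under strand 3. Perm now: [1 4 2 3 5]
Gen 5 (s1): strand 1 crosses over strand 4. Perm now: [4 1 2 3 5]
Gen 6 (s2): strand 1 crosses over strand 2. Perm now: [4 2 1 3 5]
Gen 7 (s4^-1): strand 3 crosses under strand 5. Perm now: [4 2 1 5 3]

Answer: 4 2 1 5 3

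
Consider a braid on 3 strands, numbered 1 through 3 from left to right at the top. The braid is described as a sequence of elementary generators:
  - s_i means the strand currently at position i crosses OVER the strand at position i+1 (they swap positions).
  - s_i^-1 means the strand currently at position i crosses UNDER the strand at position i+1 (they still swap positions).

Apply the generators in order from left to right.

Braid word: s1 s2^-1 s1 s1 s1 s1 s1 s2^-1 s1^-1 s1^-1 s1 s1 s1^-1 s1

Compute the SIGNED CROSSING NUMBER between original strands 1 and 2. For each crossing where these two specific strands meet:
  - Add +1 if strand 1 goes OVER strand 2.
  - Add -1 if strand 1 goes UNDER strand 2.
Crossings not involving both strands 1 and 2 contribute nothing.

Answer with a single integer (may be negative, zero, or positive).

Answer: 2

Derivation:
Gen 1: 1 over 2. Both 1&2? yes. Contrib: +1. Sum: 1
Gen 2: crossing 1x3. Both 1&2? no. Sum: 1
Gen 3: crossing 2x3. Both 1&2? no. Sum: 1
Gen 4: crossing 3x2. Both 1&2? no. Sum: 1
Gen 5: crossing 2x3. Both 1&2? no. Sum: 1
Gen 6: crossing 3x2. Both 1&2? no. Sum: 1
Gen 7: crossing 2x3. Both 1&2? no. Sum: 1
Gen 8: 2 under 1. Both 1&2? yes. Contrib: +1. Sum: 2
Gen 9: crossing 3x1. Both 1&2? no. Sum: 2
Gen 10: crossing 1x3. Both 1&2? no. Sum: 2
Gen 11: crossing 3x1. Both 1&2? no. Sum: 2
Gen 12: crossing 1x3. Both 1&2? no. Sum: 2
Gen 13: crossing 3x1. Both 1&2? no. Sum: 2
Gen 14: crossing 1x3. Both 1&2? no. Sum: 2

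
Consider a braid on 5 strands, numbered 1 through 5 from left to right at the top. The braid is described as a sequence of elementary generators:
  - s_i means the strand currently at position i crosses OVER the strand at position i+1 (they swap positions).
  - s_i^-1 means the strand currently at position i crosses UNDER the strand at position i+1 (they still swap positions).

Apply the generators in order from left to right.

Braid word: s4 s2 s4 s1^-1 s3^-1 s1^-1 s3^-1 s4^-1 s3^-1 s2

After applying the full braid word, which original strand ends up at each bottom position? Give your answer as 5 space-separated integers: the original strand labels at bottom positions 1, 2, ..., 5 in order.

Answer: 1 5 3 2 4

Derivation:
Gen 1 (s4): strand 4 crosses over strand 5. Perm now: [1 2 3 5 4]
Gen 2 (s2): strand 2 crosses over strand 3. Perm now: [1 3 2 5 4]
Gen 3 (s4): strand 5 crosses over strand 4. Perm now: [1 3 2 4 5]
Gen 4 (s1^-1): strand 1 crosses under strand 3. Perm now: [3 1 2 4 5]
Gen 5 (s3^-1): strand 2 crosses under strand 4. Perm now: [3 1 4 2 5]
Gen 6 (s1^-1): strand 3 crosses under strand 1. Perm now: [1 3 4 2 5]
Gen 7 (s3^-1): strand 4 crosses under strand 2. Perm now: [1 3 2 4 5]
Gen 8 (s4^-1): strand 4 crosses under strand 5. Perm now: [1 3 2 5 4]
Gen 9 (s3^-1): strand 2 crosses under strand 5. Perm now: [1 3 5 2 4]
Gen 10 (s2): strand 3 crosses over strand 5. Perm now: [1 5 3 2 4]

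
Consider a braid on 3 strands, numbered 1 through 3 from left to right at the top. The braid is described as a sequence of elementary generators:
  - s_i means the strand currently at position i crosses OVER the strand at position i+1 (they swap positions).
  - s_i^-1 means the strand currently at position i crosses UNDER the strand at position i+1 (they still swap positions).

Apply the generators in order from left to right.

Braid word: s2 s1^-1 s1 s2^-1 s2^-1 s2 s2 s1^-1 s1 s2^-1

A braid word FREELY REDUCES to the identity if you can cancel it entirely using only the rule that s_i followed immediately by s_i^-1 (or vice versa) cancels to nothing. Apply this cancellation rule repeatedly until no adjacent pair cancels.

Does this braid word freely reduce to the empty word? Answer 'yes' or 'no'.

Answer: yes

Derivation:
Gen 1 (s2): push. Stack: [s2]
Gen 2 (s1^-1): push. Stack: [s2 s1^-1]
Gen 3 (s1): cancels prior s1^-1. Stack: [s2]
Gen 4 (s2^-1): cancels prior s2. Stack: []
Gen 5 (s2^-1): push. Stack: [s2^-1]
Gen 6 (s2): cancels prior s2^-1. Stack: []
Gen 7 (s2): push. Stack: [s2]
Gen 8 (s1^-1): push. Stack: [s2 s1^-1]
Gen 9 (s1): cancels prior s1^-1. Stack: [s2]
Gen 10 (s2^-1): cancels prior s2. Stack: []
Reduced word: (empty)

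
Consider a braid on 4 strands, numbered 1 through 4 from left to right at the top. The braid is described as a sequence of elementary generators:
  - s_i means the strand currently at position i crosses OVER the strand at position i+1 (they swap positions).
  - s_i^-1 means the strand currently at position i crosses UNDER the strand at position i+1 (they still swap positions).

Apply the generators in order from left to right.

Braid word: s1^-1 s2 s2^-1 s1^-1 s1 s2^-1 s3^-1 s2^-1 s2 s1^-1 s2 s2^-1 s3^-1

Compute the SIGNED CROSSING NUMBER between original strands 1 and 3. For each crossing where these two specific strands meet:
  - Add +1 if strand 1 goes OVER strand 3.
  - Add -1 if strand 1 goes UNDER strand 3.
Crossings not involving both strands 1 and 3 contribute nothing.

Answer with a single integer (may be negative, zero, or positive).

Gen 1: crossing 1x2. Both 1&3? no. Sum: 0
Gen 2: 1 over 3. Both 1&3? yes. Contrib: +1. Sum: 1
Gen 3: 3 under 1. Both 1&3? yes. Contrib: +1. Sum: 2
Gen 4: crossing 2x1. Both 1&3? no. Sum: 2
Gen 5: crossing 1x2. Both 1&3? no. Sum: 2
Gen 6: 1 under 3. Both 1&3? yes. Contrib: -1. Sum: 1
Gen 7: crossing 1x4. Both 1&3? no. Sum: 1
Gen 8: crossing 3x4. Both 1&3? no. Sum: 1
Gen 9: crossing 4x3. Both 1&3? no. Sum: 1
Gen 10: crossing 2x3. Both 1&3? no. Sum: 1
Gen 11: crossing 2x4. Both 1&3? no. Sum: 1
Gen 12: crossing 4x2. Both 1&3? no. Sum: 1
Gen 13: crossing 4x1. Both 1&3? no. Sum: 1

Answer: 1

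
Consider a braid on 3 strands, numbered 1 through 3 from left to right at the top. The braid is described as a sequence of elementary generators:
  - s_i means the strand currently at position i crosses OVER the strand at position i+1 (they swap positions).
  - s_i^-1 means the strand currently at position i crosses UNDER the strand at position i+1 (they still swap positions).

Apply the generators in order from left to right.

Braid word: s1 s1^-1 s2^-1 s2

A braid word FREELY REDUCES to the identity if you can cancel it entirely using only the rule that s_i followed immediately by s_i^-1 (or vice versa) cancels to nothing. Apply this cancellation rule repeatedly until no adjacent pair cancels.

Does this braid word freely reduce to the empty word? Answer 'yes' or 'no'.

Gen 1 (s1): push. Stack: [s1]
Gen 2 (s1^-1): cancels prior s1. Stack: []
Gen 3 (s2^-1): push. Stack: [s2^-1]
Gen 4 (s2): cancels prior s2^-1. Stack: []
Reduced word: (empty)

Answer: yes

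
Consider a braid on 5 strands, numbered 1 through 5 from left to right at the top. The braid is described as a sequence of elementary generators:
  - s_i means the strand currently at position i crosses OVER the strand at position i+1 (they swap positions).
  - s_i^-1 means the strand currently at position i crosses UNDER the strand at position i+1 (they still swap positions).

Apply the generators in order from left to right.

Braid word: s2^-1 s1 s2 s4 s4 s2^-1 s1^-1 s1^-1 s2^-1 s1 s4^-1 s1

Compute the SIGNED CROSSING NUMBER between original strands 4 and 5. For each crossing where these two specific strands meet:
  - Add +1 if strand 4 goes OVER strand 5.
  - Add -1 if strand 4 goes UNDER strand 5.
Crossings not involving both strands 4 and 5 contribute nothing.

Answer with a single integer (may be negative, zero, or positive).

Answer: -1

Derivation:
Gen 1: crossing 2x3. Both 4&5? no. Sum: 0
Gen 2: crossing 1x3. Both 4&5? no. Sum: 0
Gen 3: crossing 1x2. Both 4&5? no. Sum: 0
Gen 4: 4 over 5. Both 4&5? yes. Contrib: +1. Sum: 1
Gen 5: 5 over 4. Both 4&5? yes. Contrib: -1. Sum: 0
Gen 6: crossing 2x1. Both 4&5? no. Sum: 0
Gen 7: crossing 3x1. Both 4&5? no. Sum: 0
Gen 8: crossing 1x3. Both 4&5? no. Sum: 0
Gen 9: crossing 1x2. Both 4&5? no. Sum: 0
Gen 10: crossing 3x2. Both 4&5? no. Sum: 0
Gen 11: 4 under 5. Both 4&5? yes. Contrib: -1. Sum: -1
Gen 12: crossing 2x3. Both 4&5? no. Sum: -1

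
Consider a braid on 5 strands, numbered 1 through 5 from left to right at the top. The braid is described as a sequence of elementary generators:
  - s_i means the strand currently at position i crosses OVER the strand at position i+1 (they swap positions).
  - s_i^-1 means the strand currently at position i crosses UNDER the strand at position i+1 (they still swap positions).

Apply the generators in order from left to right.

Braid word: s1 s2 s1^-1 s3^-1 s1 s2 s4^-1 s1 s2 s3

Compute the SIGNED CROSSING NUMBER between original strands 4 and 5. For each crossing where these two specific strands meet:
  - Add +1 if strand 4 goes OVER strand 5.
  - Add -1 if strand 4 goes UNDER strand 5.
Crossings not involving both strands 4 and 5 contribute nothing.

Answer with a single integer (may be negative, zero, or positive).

Gen 1: crossing 1x2. Both 4&5? no. Sum: 0
Gen 2: crossing 1x3. Both 4&5? no. Sum: 0
Gen 3: crossing 2x3. Both 4&5? no. Sum: 0
Gen 4: crossing 1x4. Both 4&5? no. Sum: 0
Gen 5: crossing 3x2. Both 4&5? no. Sum: 0
Gen 6: crossing 3x4. Both 4&5? no. Sum: 0
Gen 7: crossing 1x5. Both 4&5? no. Sum: 0
Gen 8: crossing 2x4. Both 4&5? no. Sum: 0
Gen 9: crossing 2x3. Both 4&5? no. Sum: 0
Gen 10: crossing 2x5. Both 4&5? no. Sum: 0

Answer: 0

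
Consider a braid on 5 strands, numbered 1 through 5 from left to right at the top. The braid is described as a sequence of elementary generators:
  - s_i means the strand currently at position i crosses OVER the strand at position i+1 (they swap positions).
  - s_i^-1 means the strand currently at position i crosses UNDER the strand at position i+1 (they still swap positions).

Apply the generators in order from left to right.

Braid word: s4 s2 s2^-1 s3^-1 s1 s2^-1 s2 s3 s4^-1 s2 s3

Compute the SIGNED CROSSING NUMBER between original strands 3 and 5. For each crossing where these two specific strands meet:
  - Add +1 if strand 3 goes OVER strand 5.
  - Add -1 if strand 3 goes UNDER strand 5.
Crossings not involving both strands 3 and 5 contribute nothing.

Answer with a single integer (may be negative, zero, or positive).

Gen 1: crossing 4x5. Both 3&5? no. Sum: 0
Gen 2: crossing 2x3. Both 3&5? no. Sum: 0
Gen 3: crossing 3x2. Both 3&5? no. Sum: 0
Gen 4: 3 under 5. Both 3&5? yes. Contrib: -1. Sum: -1
Gen 5: crossing 1x2. Both 3&5? no. Sum: -1
Gen 6: crossing 1x5. Both 3&5? no. Sum: -1
Gen 7: crossing 5x1. Both 3&5? no. Sum: -1
Gen 8: 5 over 3. Both 3&5? yes. Contrib: -1. Sum: -2
Gen 9: crossing 5x4. Both 3&5? no. Sum: -2
Gen 10: crossing 1x3. Both 3&5? no. Sum: -2
Gen 11: crossing 1x4. Both 3&5? no. Sum: -2

Answer: -2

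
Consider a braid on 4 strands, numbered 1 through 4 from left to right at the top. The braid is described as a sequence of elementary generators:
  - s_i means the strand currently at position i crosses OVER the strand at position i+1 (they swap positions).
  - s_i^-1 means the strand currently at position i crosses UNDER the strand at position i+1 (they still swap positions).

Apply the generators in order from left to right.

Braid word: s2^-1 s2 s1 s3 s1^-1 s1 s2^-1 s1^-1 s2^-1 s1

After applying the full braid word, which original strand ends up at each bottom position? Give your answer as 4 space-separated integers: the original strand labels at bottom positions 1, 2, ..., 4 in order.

Gen 1 (s2^-1): strand 2 crosses under strand 3. Perm now: [1 3 2 4]
Gen 2 (s2): strand 3 crosses over strand 2. Perm now: [1 2 3 4]
Gen 3 (s1): strand 1 crosses over strand 2. Perm now: [2 1 3 4]
Gen 4 (s3): strand 3 crosses over strand 4. Perm now: [2 1 4 3]
Gen 5 (s1^-1): strand 2 crosses under strand 1. Perm now: [1 2 4 3]
Gen 6 (s1): strand 1 crosses over strand 2. Perm now: [2 1 4 3]
Gen 7 (s2^-1): strand 1 crosses under strand 4. Perm now: [2 4 1 3]
Gen 8 (s1^-1): strand 2 crosses under strand 4. Perm now: [4 2 1 3]
Gen 9 (s2^-1): strand 2 crosses under strand 1. Perm now: [4 1 2 3]
Gen 10 (s1): strand 4 crosses over strand 1. Perm now: [1 4 2 3]

Answer: 1 4 2 3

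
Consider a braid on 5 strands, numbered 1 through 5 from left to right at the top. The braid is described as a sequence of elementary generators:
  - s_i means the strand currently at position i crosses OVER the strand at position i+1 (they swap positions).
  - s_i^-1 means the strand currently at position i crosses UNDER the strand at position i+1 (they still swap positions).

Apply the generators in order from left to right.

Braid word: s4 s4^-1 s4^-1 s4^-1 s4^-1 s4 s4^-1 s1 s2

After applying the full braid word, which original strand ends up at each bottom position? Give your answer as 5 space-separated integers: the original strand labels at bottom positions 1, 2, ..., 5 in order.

Answer: 2 3 1 5 4

Derivation:
Gen 1 (s4): strand 4 crosses over strand 5. Perm now: [1 2 3 5 4]
Gen 2 (s4^-1): strand 5 crosses under strand 4. Perm now: [1 2 3 4 5]
Gen 3 (s4^-1): strand 4 crosses under strand 5. Perm now: [1 2 3 5 4]
Gen 4 (s4^-1): strand 5 crosses under strand 4. Perm now: [1 2 3 4 5]
Gen 5 (s4^-1): strand 4 crosses under strand 5. Perm now: [1 2 3 5 4]
Gen 6 (s4): strand 5 crosses over strand 4. Perm now: [1 2 3 4 5]
Gen 7 (s4^-1): strand 4 crosses under strand 5. Perm now: [1 2 3 5 4]
Gen 8 (s1): strand 1 crosses over strand 2. Perm now: [2 1 3 5 4]
Gen 9 (s2): strand 1 crosses over strand 3. Perm now: [2 3 1 5 4]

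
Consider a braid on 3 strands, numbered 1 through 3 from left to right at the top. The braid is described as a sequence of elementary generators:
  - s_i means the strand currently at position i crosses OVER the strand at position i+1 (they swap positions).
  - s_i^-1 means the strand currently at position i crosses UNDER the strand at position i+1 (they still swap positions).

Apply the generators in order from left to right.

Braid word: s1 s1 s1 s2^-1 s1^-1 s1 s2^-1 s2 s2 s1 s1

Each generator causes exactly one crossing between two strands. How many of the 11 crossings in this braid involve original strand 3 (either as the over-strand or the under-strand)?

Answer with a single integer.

Answer: 6

Derivation:
Gen 1: crossing 1x2. Involves strand 3? no. Count so far: 0
Gen 2: crossing 2x1. Involves strand 3? no. Count so far: 0
Gen 3: crossing 1x2. Involves strand 3? no. Count so far: 0
Gen 4: crossing 1x3. Involves strand 3? yes. Count so far: 1
Gen 5: crossing 2x3. Involves strand 3? yes. Count so far: 2
Gen 6: crossing 3x2. Involves strand 3? yes. Count so far: 3
Gen 7: crossing 3x1. Involves strand 3? yes. Count so far: 4
Gen 8: crossing 1x3. Involves strand 3? yes. Count so far: 5
Gen 9: crossing 3x1. Involves strand 3? yes. Count so far: 6
Gen 10: crossing 2x1. Involves strand 3? no. Count so far: 6
Gen 11: crossing 1x2. Involves strand 3? no. Count so far: 6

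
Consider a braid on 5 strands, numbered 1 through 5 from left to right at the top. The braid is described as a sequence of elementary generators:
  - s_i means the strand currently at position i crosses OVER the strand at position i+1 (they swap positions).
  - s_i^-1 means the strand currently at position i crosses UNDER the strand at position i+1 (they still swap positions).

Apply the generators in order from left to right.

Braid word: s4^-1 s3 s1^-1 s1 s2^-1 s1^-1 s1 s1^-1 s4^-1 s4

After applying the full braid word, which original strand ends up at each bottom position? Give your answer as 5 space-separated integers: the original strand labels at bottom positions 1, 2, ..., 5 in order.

Gen 1 (s4^-1): strand 4 crosses under strand 5. Perm now: [1 2 3 5 4]
Gen 2 (s3): strand 3 crosses over strand 5. Perm now: [1 2 5 3 4]
Gen 3 (s1^-1): strand 1 crosses under strand 2. Perm now: [2 1 5 3 4]
Gen 4 (s1): strand 2 crosses over strand 1. Perm now: [1 2 5 3 4]
Gen 5 (s2^-1): strand 2 crosses under strand 5. Perm now: [1 5 2 3 4]
Gen 6 (s1^-1): strand 1 crosses under strand 5. Perm now: [5 1 2 3 4]
Gen 7 (s1): strand 5 crosses over strand 1. Perm now: [1 5 2 3 4]
Gen 8 (s1^-1): strand 1 crosses under strand 5. Perm now: [5 1 2 3 4]
Gen 9 (s4^-1): strand 3 crosses under strand 4. Perm now: [5 1 2 4 3]
Gen 10 (s4): strand 4 crosses over strand 3. Perm now: [5 1 2 3 4]

Answer: 5 1 2 3 4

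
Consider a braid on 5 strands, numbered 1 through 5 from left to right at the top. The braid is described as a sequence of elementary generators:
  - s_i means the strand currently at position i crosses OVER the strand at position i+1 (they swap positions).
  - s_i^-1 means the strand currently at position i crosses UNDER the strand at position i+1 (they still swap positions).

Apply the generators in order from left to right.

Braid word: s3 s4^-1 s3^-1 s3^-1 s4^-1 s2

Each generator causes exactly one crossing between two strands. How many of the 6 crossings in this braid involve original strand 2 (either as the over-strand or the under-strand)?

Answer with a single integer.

Answer: 1

Derivation:
Gen 1: crossing 3x4. Involves strand 2? no. Count so far: 0
Gen 2: crossing 3x5. Involves strand 2? no. Count so far: 0
Gen 3: crossing 4x5. Involves strand 2? no. Count so far: 0
Gen 4: crossing 5x4. Involves strand 2? no. Count so far: 0
Gen 5: crossing 5x3. Involves strand 2? no. Count so far: 0
Gen 6: crossing 2x4. Involves strand 2? yes. Count so far: 1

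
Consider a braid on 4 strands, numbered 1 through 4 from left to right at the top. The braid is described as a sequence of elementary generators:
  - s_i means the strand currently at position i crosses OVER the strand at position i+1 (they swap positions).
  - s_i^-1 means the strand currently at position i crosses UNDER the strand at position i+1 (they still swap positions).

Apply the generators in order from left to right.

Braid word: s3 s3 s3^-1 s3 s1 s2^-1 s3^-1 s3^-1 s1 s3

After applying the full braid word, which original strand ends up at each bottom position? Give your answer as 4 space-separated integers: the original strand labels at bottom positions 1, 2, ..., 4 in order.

Answer: 3 2 4 1

Derivation:
Gen 1 (s3): strand 3 crosses over strand 4. Perm now: [1 2 4 3]
Gen 2 (s3): strand 4 crosses over strand 3. Perm now: [1 2 3 4]
Gen 3 (s3^-1): strand 3 crosses under strand 4. Perm now: [1 2 4 3]
Gen 4 (s3): strand 4 crosses over strand 3. Perm now: [1 2 3 4]
Gen 5 (s1): strand 1 crosses over strand 2. Perm now: [2 1 3 4]
Gen 6 (s2^-1): strand 1 crosses under strand 3. Perm now: [2 3 1 4]
Gen 7 (s3^-1): strand 1 crosses under strand 4. Perm now: [2 3 4 1]
Gen 8 (s3^-1): strand 4 crosses under strand 1. Perm now: [2 3 1 4]
Gen 9 (s1): strand 2 crosses over strand 3. Perm now: [3 2 1 4]
Gen 10 (s3): strand 1 crosses over strand 4. Perm now: [3 2 4 1]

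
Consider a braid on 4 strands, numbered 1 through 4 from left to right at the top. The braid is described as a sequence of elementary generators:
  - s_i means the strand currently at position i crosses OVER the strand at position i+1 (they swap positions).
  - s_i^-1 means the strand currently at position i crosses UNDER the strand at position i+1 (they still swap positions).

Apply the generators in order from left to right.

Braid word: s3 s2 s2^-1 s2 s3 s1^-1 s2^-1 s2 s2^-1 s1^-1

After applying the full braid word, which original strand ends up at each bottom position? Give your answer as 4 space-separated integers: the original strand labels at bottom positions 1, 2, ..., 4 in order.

Answer: 3 4 1 2

Derivation:
Gen 1 (s3): strand 3 crosses over strand 4. Perm now: [1 2 4 3]
Gen 2 (s2): strand 2 crosses over strand 4. Perm now: [1 4 2 3]
Gen 3 (s2^-1): strand 4 crosses under strand 2. Perm now: [1 2 4 3]
Gen 4 (s2): strand 2 crosses over strand 4. Perm now: [1 4 2 3]
Gen 5 (s3): strand 2 crosses over strand 3. Perm now: [1 4 3 2]
Gen 6 (s1^-1): strand 1 crosses under strand 4. Perm now: [4 1 3 2]
Gen 7 (s2^-1): strand 1 crosses under strand 3. Perm now: [4 3 1 2]
Gen 8 (s2): strand 3 crosses over strand 1. Perm now: [4 1 3 2]
Gen 9 (s2^-1): strand 1 crosses under strand 3. Perm now: [4 3 1 2]
Gen 10 (s1^-1): strand 4 crosses under strand 3. Perm now: [3 4 1 2]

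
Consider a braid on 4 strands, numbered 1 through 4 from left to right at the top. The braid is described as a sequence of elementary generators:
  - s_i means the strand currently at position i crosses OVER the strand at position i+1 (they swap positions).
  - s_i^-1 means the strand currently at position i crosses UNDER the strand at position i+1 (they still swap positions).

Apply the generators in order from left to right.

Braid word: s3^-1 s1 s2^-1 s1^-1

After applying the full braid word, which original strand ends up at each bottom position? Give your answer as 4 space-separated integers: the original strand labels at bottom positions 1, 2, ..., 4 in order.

Answer: 4 2 1 3

Derivation:
Gen 1 (s3^-1): strand 3 crosses under strand 4. Perm now: [1 2 4 3]
Gen 2 (s1): strand 1 crosses over strand 2. Perm now: [2 1 4 3]
Gen 3 (s2^-1): strand 1 crosses under strand 4. Perm now: [2 4 1 3]
Gen 4 (s1^-1): strand 2 crosses under strand 4. Perm now: [4 2 1 3]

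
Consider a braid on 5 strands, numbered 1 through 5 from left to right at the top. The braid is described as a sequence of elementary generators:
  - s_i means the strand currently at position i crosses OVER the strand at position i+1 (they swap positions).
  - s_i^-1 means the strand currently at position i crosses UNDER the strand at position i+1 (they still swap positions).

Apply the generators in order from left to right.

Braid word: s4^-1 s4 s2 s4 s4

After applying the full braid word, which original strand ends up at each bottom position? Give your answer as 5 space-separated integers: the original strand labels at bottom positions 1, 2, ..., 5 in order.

Answer: 1 3 2 4 5

Derivation:
Gen 1 (s4^-1): strand 4 crosses under strand 5. Perm now: [1 2 3 5 4]
Gen 2 (s4): strand 5 crosses over strand 4. Perm now: [1 2 3 4 5]
Gen 3 (s2): strand 2 crosses over strand 3. Perm now: [1 3 2 4 5]
Gen 4 (s4): strand 4 crosses over strand 5. Perm now: [1 3 2 5 4]
Gen 5 (s4): strand 5 crosses over strand 4. Perm now: [1 3 2 4 5]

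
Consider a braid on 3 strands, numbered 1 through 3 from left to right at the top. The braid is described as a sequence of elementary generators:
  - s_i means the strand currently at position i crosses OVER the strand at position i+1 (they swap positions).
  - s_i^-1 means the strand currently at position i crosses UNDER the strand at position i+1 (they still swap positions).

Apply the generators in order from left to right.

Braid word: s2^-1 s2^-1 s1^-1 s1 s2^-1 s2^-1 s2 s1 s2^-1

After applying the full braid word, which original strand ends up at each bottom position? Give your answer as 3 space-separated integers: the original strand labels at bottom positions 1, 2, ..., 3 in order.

Answer: 3 2 1

Derivation:
Gen 1 (s2^-1): strand 2 crosses under strand 3. Perm now: [1 3 2]
Gen 2 (s2^-1): strand 3 crosses under strand 2. Perm now: [1 2 3]
Gen 3 (s1^-1): strand 1 crosses under strand 2. Perm now: [2 1 3]
Gen 4 (s1): strand 2 crosses over strand 1. Perm now: [1 2 3]
Gen 5 (s2^-1): strand 2 crosses under strand 3. Perm now: [1 3 2]
Gen 6 (s2^-1): strand 3 crosses under strand 2. Perm now: [1 2 3]
Gen 7 (s2): strand 2 crosses over strand 3. Perm now: [1 3 2]
Gen 8 (s1): strand 1 crosses over strand 3. Perm now: [3 1 2]
Gen 9 (s2^-1): strand 1 crosses under strand 2. Perm now: [3 2 1]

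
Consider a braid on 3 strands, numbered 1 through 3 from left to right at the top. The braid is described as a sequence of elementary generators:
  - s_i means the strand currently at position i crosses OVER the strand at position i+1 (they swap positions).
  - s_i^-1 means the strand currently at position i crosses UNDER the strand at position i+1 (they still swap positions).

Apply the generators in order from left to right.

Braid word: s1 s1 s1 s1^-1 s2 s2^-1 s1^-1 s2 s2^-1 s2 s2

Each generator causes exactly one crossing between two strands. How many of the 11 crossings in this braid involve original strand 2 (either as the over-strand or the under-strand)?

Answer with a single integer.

Answer: 7

Derivation:
Gen 1: crossing 1x2. Involves strand 2? yes. Count so far: 1
Gen 2: crossing 2x1. Involves strand 2? yes. Count so far: 2
Gen 3: crossing 1x2. Involves strand 2? yes. Count so far: 3
Gen 4: crossing 2x1. Involves strand 2? yes. Count so far: 4
Gen 5: crossing 2x3. Involves strand 2? yes. Count so far: 5
Gen 6: crossing 3x2. Involves strand 2? yes. Count so far: 6
Gen 7: crossing 1x2. Involves strand 2? yes. Count so far: 7
Gen 8: crossing 1x3. Involves strand 2? no. Count so far: 7
Gen 9: crossing 3x1. Involves strand 2? no. Count so far: 7
Gen 10: crossing 1x3. Involves strand 2? no. Count so far: 7
Gen 11: crossing 3x1. Involves strand 2? no. Count so far: 7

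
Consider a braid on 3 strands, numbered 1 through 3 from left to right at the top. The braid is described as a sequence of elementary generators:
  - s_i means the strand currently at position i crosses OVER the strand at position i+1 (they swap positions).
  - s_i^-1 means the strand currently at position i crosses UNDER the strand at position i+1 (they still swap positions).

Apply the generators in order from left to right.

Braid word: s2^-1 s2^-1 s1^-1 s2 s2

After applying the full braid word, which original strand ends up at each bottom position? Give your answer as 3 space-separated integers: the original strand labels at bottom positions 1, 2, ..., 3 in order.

Gen 1 (s2^-1): strand 2 crosses under strand 3. Perm now: [1 3 2]
Gen 2 (s2^-1): strand 3 crosses under strand 2. Perm now: [1 2 3]
Gen 3 (s1^-1): strand 1 crosses under strand 2. Perm now: [2 1 3]
Gen 4 (s2): strand 1 crosses over strand 3. Perm now: [2 3 1]
Gen 5 (s2): strand 3 crosses over strand 1. Perm now: [2 1 3]

Answer: 2 1 3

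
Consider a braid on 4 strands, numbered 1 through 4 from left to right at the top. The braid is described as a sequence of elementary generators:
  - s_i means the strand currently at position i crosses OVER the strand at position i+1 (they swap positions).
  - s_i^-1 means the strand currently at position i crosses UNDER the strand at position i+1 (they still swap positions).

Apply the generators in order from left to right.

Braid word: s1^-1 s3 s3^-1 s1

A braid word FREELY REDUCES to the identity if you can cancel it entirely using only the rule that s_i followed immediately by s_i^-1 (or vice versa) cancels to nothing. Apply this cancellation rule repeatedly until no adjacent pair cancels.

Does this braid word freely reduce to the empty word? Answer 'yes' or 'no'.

Gen 1 (s1^-1): push. Stack: [s1^-1]
Gen 2 (s3): push. Stack: [s1^-1 s3]
Gen 3 (s3^-1): cancels prior s3. Stack: [s1^-1]
Gen 4 (s1): cancels prior s1^-1. Stack: []
Reduced word: (empty)

Answer: yes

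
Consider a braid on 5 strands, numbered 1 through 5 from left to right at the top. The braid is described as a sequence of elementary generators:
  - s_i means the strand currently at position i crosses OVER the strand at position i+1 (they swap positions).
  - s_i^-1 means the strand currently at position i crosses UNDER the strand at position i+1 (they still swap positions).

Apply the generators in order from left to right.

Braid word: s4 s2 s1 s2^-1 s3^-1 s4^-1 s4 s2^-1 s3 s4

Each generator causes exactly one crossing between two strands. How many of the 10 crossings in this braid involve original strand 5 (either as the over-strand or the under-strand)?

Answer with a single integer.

Gen 1: crossing 4x5. Involves strand 5? yes. Count so far: 1
Gen 2: crossing 2x3. Involves strand 5? no. Count so far: 1
Gen 3: crossing 1x3. Involves strand 5? no. Count so far: 1
Gen 4: crossing 1x2. Involves strand 5? no. Count so far: 1
Gen 5: crossing 1x5. Involves strand 5? yes. Count so far: 2
Gen 6: crossing 1x4. Involves strand 5? no. Count so far: 2
Gen 7: crossing 4x1. Involves strand 5? no. Count so far: 2
Gen 8: crossing 2x5. Involves strand 5? yes. Count so far: 3
Gen 9: crossing 2x1. Involves strand 5? no. Count so far: 3
Gen 10: crossing 2x4. Involves strand 5? no. Count so far: 3

Answer: 3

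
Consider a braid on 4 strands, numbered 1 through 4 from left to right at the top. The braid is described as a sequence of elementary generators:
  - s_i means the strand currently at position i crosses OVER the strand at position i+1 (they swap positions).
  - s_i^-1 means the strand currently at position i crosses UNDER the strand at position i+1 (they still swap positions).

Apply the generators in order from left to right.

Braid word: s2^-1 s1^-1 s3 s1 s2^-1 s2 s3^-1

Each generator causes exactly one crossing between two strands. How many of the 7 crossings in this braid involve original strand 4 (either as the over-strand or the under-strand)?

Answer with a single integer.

Answer: 4

Derivation:
Gen 1: crossing 2x3. Involves strand 4? no. Count so far: 0
Gen 2: crossing 1x3. Involves strand 4? no. Count so far: 0
Gen 3: crossing 2x4. Involves strand 4? yes. Count so far: 1
Gen 4: crossing 3x1. Involves strand 4? no. Count so far: 1
Gen 5: crossing 3x4. Involves strand 4? yes. Count so far: 2
Gen 6: crossing 4x3. Involves strand 4? yes. Count so far: 3
Gen 7: crossing 4x2. Involves strand 4? yes. Count so far: 4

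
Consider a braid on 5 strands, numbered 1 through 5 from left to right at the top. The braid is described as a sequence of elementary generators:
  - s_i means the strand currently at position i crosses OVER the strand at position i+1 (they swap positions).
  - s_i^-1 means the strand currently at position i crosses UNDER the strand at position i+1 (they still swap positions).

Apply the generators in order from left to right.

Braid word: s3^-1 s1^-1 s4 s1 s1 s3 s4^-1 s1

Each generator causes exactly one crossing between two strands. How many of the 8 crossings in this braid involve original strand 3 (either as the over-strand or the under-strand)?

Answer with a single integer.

Gen 1: crossing 3x4. Involves strand 3? yes. Count so far: 1
Gen 2: crossing 1x2. Involves strand 3? no. Count so far: 1
Gen 3: crossing 3x5. Involves strand 3? yes. Count so far: 2
Gen 4: crossing 2x1. Involves strand 3? no. Count so far: 2
Gen 5: crossing 1x2. Involves strand 3? no. Count so far: 2
Gen 6: crossing 4x5. Involves strand 3? no. Count so far: 2
Gen 7: crossing 4x3. Involves strand 3? yes. Count so far: 3
Gen 8: crossing 2x1. Involves strand 3? no. Count so far: 3

Answer: 3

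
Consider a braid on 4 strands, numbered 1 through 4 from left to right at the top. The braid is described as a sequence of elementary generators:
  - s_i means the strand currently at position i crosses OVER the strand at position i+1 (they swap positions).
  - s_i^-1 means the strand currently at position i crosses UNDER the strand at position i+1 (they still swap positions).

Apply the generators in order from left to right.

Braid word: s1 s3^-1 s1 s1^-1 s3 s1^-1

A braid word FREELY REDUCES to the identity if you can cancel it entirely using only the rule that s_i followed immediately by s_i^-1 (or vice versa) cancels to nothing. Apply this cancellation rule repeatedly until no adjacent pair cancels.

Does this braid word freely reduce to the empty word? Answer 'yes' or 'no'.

Answer: yes

Derivation:
Gen 1 (s1): push. Stack: [s1]
Gen 2 (s3^-1): push. Stack: [s1 s3^-1]
Gen 3 (s1): push. Stack: [s1 s3^-1 s1]
Gen 4 (s1^-1): cancels prior s1. Stack: [s1 s3^-1]
Gen 5 (s3): cancels prior s3^-1. Stack: [s1]
Gen 6 (s1^-1): cancels prior s1. Stack: []
Reduced word: (empty)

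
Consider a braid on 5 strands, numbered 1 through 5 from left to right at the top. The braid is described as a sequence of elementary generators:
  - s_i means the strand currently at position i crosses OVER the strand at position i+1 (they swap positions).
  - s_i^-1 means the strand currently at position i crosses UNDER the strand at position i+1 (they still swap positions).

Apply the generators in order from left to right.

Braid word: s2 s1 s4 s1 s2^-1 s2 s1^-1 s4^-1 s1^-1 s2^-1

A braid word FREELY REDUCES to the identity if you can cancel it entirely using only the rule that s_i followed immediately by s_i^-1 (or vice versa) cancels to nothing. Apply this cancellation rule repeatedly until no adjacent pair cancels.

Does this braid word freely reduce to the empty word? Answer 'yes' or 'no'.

Gen 1 (s2): push. Stack: [s2]
Gen 2 (s1): push. Stack: [s2 s1]
Gen 3 (s4): push. Stack: [s2 s1 s4]
Gen 4 (s1): push. Stack: [s2 s1 s4 s1]
Gen 5 (s2^-1): push. Stack: [s2 s1 s4 s1 s2^-1]
Gen 6 (s2): cancels prior s2^-1. Stack: [s2 s1 s4 s1]
Gen 7 (s1^-1): cancels prior s1. Stack: [s2 s1 s4]
Gen 8 (s4^-1): cancels prior s4. Stack: [s2 s1]
Gen 9 (s1^-1): cancels prior s1. Stack: [s2]
Gen 10 (s2^-1): cancels prior s2. Stack: []
Reduced word: (empty)

Answer: yes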